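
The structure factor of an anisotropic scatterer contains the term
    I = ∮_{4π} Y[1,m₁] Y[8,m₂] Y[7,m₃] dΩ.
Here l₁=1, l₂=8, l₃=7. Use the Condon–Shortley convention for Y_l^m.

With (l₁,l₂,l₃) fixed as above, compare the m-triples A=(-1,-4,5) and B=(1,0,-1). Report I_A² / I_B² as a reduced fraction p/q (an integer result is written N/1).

l's match ⇒ only the (l;m) 3-j factors differ between A and B.
A: triangle coeff Δ(1,8,7) = 1/2040; Σ_t [2,2]: t=2:+1/1916006400 = 1/1916006400; (3j)²=1/340 [(1 8 7; -1 -4 5)], sign=+1
B: triangle coeff Δ(1,8,7) = 1/2040; Σ_t [0,0]: t=0:+1/58060800 = 1/58060800; (3j)²=7/510 [(1 8 7; 1 0 -1)], sign=+1
I_A²/I_B² = (1/340)/(7/510) = 3/14

3/14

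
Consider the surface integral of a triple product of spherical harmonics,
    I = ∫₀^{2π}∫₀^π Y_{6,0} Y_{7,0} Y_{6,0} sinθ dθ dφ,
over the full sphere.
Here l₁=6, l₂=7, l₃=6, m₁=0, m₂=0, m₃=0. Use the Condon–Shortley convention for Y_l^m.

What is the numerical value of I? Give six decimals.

0.000000

L=19 odd ⇒ parity kills the (l;000) factor ⇒ I = 0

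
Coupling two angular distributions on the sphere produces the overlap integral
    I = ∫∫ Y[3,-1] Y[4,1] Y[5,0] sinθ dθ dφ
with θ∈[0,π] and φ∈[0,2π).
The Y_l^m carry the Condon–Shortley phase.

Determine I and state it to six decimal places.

Checks pass: Σm=0; 12 even; l₃=5∈[1,7].
(2·3+1)(2·4+1)(2·5+1) = 693
Δ: 2! 4! 6! / 13! → 1/180180
sum: t=0:+1/576 t=1:−1/144 t=2:+1/576 = -1/288
3j²(3 4 5; 0 0 0) = Δ·Π!·Σ² = 20/1001  (sign +1)
sum: t=0:+1/5760 t=1:−1/288 t=2:+1/288 = 1/5760
3j²(3 4 5; -1 1 0) = Δ·Π!·Σ² = 1/12012  (sign -1)
combine: 4πI² = 693·20/1001·1/12012 = 15/13013
take √, sign -1: I = -0.00957750

-0.009577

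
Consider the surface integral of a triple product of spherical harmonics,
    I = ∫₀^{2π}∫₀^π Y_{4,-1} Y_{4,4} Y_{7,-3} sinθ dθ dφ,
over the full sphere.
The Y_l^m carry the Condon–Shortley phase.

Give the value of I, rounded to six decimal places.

0.000000

L=15 odd ⇒ parity kills the (l;000) factor ⇒ I = 0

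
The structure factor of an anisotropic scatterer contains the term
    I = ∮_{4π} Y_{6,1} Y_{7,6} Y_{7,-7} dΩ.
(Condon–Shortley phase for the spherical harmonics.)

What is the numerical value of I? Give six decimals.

Checks pass: Σm=0; 20 even; l₃=7∈[1,13].
(2·6+1)(2·7+1)(2·7+1) = 2925
Δ: 6! 6! 8! / 21! → 1/2444321880
sum: t=0:+1/2612736000 t=1:−1/20736000 t=2:+1/1658880 t=3:−1/746496 t=4:+1/1658880 t=5:−1/20736000 t=6:+1/2612736000 = -1/4354560
3j²(6 7 7; 0 0 0) = Δ·Π!·Σ² = 1000/138567  (sign +1)
sum: t=5:−1/3483648000 = -1/3483648000
3j²(6 7 7; 1 6 -7) = Δ·Π!·Σ² = 143/12920  (sign -1)
combine: 4πI² = 2925·1000/138567·143/12920 = 24375/104329
take √, sign -1: I = -0.13635305

-0.136353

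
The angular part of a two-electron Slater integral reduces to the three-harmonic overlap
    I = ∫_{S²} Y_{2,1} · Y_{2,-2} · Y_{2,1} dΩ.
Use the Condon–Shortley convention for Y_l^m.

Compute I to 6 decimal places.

Checks pass: Σm=0; 6 even; l₃=2∈[0,4].
(2·2+1)(2·2+1)(2·2+1) = 125
Δ: 2! 2! 2! / 7! → 1/630
sum: t=0:+1/8 t=1:−1/1 t=2:+1/8 = -3/4
3j²(2 2 2; 0 0 0) = Δ·Π!·Σ² = 2/35  (sign -1)
sum: t=0:+1/4 = 1/4
3j²(2 2 2; 1 -2 1) = Δ·Π!·Σ² = 3/35  (sign -1)
combine: 4πI² = 125·2/35·3/35 = 30/49
take √, sign +1: I = 0.22072812

0.220728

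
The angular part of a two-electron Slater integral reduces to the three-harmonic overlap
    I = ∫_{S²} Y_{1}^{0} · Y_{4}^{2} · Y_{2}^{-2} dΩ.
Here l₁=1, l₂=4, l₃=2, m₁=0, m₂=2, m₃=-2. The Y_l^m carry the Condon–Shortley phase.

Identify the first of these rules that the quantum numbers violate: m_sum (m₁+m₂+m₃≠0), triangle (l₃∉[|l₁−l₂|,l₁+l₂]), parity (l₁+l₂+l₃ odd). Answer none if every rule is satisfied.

triangle

azimuthal sum: 0 + 2 − 2 = 0  ✓
3 ≤ 2 ≤ 5 (triangle on l)  ✗
L = 1 + 4 + 2 = 7 (odd)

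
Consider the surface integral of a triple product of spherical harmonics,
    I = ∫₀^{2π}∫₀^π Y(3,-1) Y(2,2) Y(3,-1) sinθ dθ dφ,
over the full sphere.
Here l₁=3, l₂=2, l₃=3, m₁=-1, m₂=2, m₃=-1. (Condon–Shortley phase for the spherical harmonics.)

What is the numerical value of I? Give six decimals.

0.206013

m-sum 0 ✓  L=8 even ✓  1≤3≤5 ✓
Π(2lᵢ+1) = 7×5×7 = 245
triangle coeff Δ(3,2,3) = 1/3780
Σ_t [0,2]: t=0:+1/24 t=1:−1/4 t=2:+1/24 = -1/6
(3j)²=4/105 [(3 2 3; 0 0 0)], sign=+1
Σ_t [2,2]: t=2:+1/16 = 1/16
(3j)²=2/35 [(3 2 3; -1 2 -1)], sign=+1
⇒ 4πI² = 8/15
I = (+1)√(8/15/(4π)) = 0.20601291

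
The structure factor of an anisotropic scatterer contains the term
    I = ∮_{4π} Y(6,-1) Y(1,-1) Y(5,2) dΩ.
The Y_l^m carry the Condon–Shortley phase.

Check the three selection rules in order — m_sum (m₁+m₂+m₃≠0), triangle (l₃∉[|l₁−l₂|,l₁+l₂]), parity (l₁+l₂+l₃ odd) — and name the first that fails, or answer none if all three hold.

none

azimuthal sum: -1 − 1 + 2 = 0  ✓
5 ≤ 5 ≤ 7 (triangle on l)  ✓
L = 6 + 1 + 5 = 12 (even)  ✓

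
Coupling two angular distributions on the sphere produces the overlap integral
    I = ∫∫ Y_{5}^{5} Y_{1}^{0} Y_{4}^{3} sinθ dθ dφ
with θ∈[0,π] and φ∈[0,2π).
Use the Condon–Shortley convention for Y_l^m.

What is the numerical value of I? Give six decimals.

0.000000

5 + 0 + 3 = 8 ≠ 0: azimuthal integral kills it; I = 0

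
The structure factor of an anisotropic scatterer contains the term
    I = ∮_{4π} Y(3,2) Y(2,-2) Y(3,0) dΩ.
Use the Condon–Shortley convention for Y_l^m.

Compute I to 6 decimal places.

Rules hold: Σm=0, L=8 even, 1≤3≤5.
N = 7·5·7 = 245
Δ = 2!·4!·2!/9! = 1/3780
Racah Σ t=0..2: t=0:+1/24 t=1:−1/4 t=2:+1/24 = -1/6
⇒ 3j(3 2 3; 0 0 0)² = 4/105, sgn +1
Racah Σ t=0..0: t=0:+1/24 = 1/24
⇒ 3j(3 2 3; 2 -2 0)² = 1/21, sgn -1
4πI² = N·(3j₀)²·(3jₘ)² = 4/9
I = -1·√(0.444444/4π) = -0.18806319

-0.188063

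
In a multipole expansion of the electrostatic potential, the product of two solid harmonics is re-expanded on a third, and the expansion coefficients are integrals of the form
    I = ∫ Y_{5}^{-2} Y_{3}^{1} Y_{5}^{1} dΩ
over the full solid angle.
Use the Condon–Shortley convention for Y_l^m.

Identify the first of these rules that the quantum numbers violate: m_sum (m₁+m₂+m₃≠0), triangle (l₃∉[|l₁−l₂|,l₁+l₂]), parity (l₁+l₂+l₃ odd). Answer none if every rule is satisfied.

m₁+m₂+m₃ = -2 + 1 + 1 = 0  ✓
triangle: |5−3|=2 ≤ l₃=5 ≤ 5+3=8  ✓
parity: l₁+l₂+l₃ = 13 is odd  ✗

parity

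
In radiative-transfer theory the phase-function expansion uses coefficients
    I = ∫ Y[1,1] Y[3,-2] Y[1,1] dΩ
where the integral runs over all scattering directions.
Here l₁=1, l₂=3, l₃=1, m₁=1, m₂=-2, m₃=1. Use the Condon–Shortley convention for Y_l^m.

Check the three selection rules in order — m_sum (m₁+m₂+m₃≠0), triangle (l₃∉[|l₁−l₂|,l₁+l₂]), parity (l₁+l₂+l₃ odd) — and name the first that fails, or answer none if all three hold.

triangle

m₁+m₂+m₃ = 1 − 2 + 1 = 0  ✓
triangle: |1−3|=2 ≤ l₃=1 ≤ 1+3=4  ✗
parity: l₁+l₂+l₃ = 5 is odd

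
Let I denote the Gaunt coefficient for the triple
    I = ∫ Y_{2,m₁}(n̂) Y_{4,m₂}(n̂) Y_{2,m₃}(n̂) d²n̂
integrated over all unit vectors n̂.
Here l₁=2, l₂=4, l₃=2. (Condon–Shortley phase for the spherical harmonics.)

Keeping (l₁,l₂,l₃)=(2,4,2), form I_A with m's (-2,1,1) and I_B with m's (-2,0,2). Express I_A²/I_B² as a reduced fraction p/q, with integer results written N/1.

5/1

l's match ⇒ only the (l;m) 3-j factors differ between A and B.
A: triangle coeff Δ(2,4,2) = 1/630; Σ_t [4,4]: t=4:+1/144 = 1/144; (3j)²=1/126 [(2 4 2; -2 1 1)], sign=-1
B: triangle coeff Δ(2,4,2) = 1/630; Σ_t [4,4]: t=4:+1/576 = 1/576; (3j)²=1/630 [(2 4 2; -2 0 2)], sign=+1
I_A²/I_B² = (1/126)/(1/630) = 5/1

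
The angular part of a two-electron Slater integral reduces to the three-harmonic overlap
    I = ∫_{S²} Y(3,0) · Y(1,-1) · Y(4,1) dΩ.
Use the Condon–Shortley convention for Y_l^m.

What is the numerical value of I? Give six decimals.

-0.194664

m-sum 0 ✓  L=8 even ✓  2≤4≤4 ✓
Π(2lᵢ+1) = 7×3×9 = 189
triangle coeff Δ(3,1,4) = 1/252
Σ_t [0,0]: t=0:+1/36 = 1/36
(3j)²=4/63 [(3 1 4; 0 0 0)], sign=+1
Σ_t [0,0]: t=0:+1/72 = 1/72
(3j)²=5/126 [(3 1 4; 0 -1 1)], sign=-1
⇒ 4πI² = 10/21
I = (-1)√(10/21/(4π)) = -0.19466390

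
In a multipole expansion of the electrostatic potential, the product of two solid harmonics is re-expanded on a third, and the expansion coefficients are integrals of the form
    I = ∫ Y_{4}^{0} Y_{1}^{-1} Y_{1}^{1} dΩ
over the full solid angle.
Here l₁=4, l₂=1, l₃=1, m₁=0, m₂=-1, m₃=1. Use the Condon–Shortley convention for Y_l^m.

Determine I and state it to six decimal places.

|4−1|≤1≤4+1 violated ⇒ I = 0

0.000000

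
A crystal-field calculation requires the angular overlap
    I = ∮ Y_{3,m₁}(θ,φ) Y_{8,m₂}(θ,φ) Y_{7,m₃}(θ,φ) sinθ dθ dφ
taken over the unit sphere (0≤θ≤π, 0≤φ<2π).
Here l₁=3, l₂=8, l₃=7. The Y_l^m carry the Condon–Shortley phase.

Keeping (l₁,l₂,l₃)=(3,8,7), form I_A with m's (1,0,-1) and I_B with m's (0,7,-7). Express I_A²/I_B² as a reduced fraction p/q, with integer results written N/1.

18/5915

Shared (l₁,l₂,l₃)=(3,8,7): N and (l;000)² cancel in I_A²/I_B².
A: Δ = 4!·2!·12!/19! = 1/5290740; Racah Σ t=0..2: t=0:+1/46448640 t=1:−1/3628800 t=2:+1/4147200 = -1/77414400; ⇒ 3j(3 8 7; 1 0 -1)² = 3/41990, sgn -1
B: Δ = 4!·2!·12!/19! = 1/5290740; Racah Σ t=3..3: t=3:−1/5748019200 = -1/5748019200; ⇒ 3j(3 8 7; 0 7 -7)² = 91/3876, sgn -1
I_A²/I_B² = (3/41990)/(91/3876) = 18/5915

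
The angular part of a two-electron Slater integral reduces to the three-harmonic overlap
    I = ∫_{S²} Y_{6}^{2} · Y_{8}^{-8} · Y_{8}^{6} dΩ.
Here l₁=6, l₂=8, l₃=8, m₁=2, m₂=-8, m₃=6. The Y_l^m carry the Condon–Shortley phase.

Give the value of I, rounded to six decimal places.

-0.174172

m-sum 0 ✓  L=22 even ✓  2≤8≤14 ✓
Π(2lᵢ+1) = 13×17×17 = 3757
triangle coeff Δ(6,8,8) = 1/13742520792
Σ_t [0,6]: t=0:+1/41803776000 t=1:−1/435456000 t=2:+1/39813120 t=3:−1/18662400 t=4:+1/39813120 t=5:−1/435456000 t=6:+1/41803776000 = -11/1393459200
(3j)²=600/96577 [(6 8 8; 0 0 0)], sign=-1
Σ_t [0,0]: t=0:+1/125411328000 = 1/125411328000
(3j)²=364/22287 [(6 8 8; 2 -8 6)], sign=+1
⇒ 4πI² = 72800/190969
I = (-1)√(72800/190969/(4π)) = -0.17417239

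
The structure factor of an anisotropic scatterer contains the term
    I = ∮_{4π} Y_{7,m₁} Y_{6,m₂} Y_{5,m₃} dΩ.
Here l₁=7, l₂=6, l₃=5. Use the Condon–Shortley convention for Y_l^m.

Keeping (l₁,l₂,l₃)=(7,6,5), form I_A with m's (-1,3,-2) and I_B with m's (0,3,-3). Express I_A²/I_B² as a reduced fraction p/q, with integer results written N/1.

l's match ⇒ only the (l;m) 3-j factors differ between A and B.
A: triangle coeff Δ(7,6,5) = 1/174594420; Σ_t [5,8]: t=5:−1/622080 t=6:+1/414720 t=7:−1/2419200 t=8:+1/174182400 = 23/58060800; (3j)²=1587/923780 [(7 6 5; -1 3 -2)], sign=-1
B: triangle coeff Δ(7,6,5) = 1/174594420; Σ_t [5,7]: t=5:−1/829440 t=6:+1/1036800 t=7:−1/14515200 = -1/3225600; (3j)²=567/230945 [(7 6 5; 0 3 -3)], sign=-1
I_A²/I_B² = (1587/923780)/(567/230945) = 529/756

529/756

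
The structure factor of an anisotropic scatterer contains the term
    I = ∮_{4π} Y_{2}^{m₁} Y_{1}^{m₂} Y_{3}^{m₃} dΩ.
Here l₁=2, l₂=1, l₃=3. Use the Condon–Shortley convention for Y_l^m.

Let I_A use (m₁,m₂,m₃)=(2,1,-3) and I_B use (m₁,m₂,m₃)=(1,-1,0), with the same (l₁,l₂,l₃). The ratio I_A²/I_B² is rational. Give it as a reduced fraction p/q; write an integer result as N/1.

5/1

Same 2,1,3: normalisation and zero-m 3j drop out of the ratio.
A: Δ: 0! 4! 2! / 7! → 1/105; sum: t=0:+1/48 = 1/48; 3j²(2 1 3; 2 1 -3) = Δ·Π!·Σ² = 1/7  (sign +1)
B: Δ: 0! 4! 2! / 7! → 1/105; sum: t=0:+1/12 = 1/12; 3j²(2 1 3; 1 -1 0) = Δ·Π!·Σ² = 1/35  (sign -1)
I_A²/I_B² = (1/7)/(1/35) = 5/1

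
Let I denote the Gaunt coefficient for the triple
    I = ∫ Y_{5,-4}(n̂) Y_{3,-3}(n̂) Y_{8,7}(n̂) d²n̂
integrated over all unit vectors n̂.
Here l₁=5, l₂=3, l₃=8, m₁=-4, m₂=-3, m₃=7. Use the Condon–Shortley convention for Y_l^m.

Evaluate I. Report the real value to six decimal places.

-0.297017

m-sum 0 ✓  L=16 even ✓  2≤8≤8 ✓
Π(2lᵢ+1) = 11×7×17 = 1309
triangle coeff Δ(5,3,8) = 1/136136
Σ_t [0,0]: t=0:+1/518400 = 1/518400
(3j)²=56/2431 [(5 3 8; 0 0 0)], sign=+1
Σ_t [0,0]: t=0:+1/261273600 = 1/261273600
(3j)²=5/136 [(5 3 8; -4 -3 7)], sign=-1
⇒ 4πI² = 245/221
I = (-1)√(245/221/(4π)) = -0.29701746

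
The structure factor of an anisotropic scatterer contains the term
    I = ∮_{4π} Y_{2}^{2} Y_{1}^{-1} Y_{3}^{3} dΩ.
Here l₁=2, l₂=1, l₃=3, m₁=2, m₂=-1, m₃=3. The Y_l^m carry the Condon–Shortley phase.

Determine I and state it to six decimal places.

0.000000

Σmᵢ = 4 ≠ 0, so the φ-integral vanishes; I = 0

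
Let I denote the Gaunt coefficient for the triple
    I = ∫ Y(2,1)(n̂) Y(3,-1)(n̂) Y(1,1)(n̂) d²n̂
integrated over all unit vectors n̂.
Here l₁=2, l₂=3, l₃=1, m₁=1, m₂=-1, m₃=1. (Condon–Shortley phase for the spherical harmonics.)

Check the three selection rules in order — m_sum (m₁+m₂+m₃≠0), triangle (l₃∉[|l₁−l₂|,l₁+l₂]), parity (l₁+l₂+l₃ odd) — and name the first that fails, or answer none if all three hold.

m_sum

m₁+m₂+m₃ = 1 − 1 + 1 = 1  ✗
triangle: |2−3|=1 ≤ l₃=1 ≤ 2+3=5
parity: l₁+l₂+l₃ = 6 is even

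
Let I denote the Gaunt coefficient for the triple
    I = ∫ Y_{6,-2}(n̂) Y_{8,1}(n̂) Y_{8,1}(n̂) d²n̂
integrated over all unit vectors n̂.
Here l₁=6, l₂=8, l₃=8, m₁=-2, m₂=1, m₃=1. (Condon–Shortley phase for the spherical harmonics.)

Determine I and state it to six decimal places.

Checks pass: Σm=0; 22 even; l₃=8∈[2,14].
(2·6+1)(2·8+1)(2·8+1) = 3757
Δ: 6! 6! 10! / 23! → 1/13742520792
sum: t=0:+1/41803776000 t=1:−1/435456000 t=2:+1/39813120 t=3:−1/18662400 t=4:+1/39813120 t=5:−1/435456000 t=6:+1/41803776000 = -11/1393459200
3j²(6 8 8; 0 0 0) = Δ·Π!·Σ² = 600/96577  (sign -1)
sum: t=2:+1/1045094400 t=3:−1/74649600 t=4:+1/33177600 t=5:−1/74649600 t=6:+1/1045094400 = 11/2090188800
3j²(6 8 8; -2 1 1) = Δ·Π!·Σ² = 630/96577  (sign -1)
combine: 4πI² = 3757·600/96577·630/96577 = 378000/2482597
take √, sign +1: I = 0.11007479

0.110075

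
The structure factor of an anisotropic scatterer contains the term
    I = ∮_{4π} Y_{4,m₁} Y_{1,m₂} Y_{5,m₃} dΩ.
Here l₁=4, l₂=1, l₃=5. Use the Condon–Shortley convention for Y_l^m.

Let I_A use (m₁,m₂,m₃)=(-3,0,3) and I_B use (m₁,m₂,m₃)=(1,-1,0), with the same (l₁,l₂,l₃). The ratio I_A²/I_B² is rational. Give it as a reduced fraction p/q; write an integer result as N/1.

Shared (l₁,l₂,l₃)=(4,1,5): N and (l;000)² cancel in I_A²/I_B².
A: Δ = 0!·8!·2!/11! = 1/495; Racah Σ t=0..0: t=0:+1/5040 = 1/5040; ⇒ 3j(4 1 5; -3 0 3)² = 16/495, sgn +1
B: Δ = 0!·8!·2!/11! = 1/495; Racah Σ t=0..0: t=0:+1/1440 = 1/1440; ⇒ 3j(4 1 5; 1 -1 0)² = 2/99, sgn -1
I_A²/I_B² = (16/495)/(2/99) = 8/5

8/5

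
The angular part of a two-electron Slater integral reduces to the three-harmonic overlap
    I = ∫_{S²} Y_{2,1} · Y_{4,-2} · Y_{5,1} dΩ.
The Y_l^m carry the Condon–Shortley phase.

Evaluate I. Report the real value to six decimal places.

l₁+l₂+l₃=11 is odd: 3j(l;000)=0 ⇒ I=0

0.000000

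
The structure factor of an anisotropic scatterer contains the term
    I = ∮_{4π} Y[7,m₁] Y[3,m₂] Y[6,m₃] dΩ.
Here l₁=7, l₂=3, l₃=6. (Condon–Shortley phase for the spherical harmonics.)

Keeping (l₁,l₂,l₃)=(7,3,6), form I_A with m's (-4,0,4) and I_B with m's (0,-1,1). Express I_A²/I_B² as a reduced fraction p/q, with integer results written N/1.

l's match ⇒ only the (l;m) 3-j factors differ between A and B.
A: triangle coeff Δ(7,3,6) = 1/2042040; Σ_t [1,3]: t=1:−1/43545600 t=2:+1/1451520 t=3:−1/967680 = -1/2721600; (3j)²=32/7735 [(7 3 6; -4 0 4)], sign=-1
B: triangle coeff Δ(7,3,6) = 1/2042040; Σ_t [0,2]: t=0:+1/1451520 t=1:−1/103680 t=2:+1/115200 = -1/3628800; (3j)²=1/36465 [(7 3 6; 0 -1 1)], sign=+1
I_A²/I_B² = (32/7735)/(1/36465) = 1056/7

1056/7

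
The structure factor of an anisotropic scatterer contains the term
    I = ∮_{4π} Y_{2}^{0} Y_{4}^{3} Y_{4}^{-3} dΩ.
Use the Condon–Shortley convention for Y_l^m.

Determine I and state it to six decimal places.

0.057344

Checks pass: Σm=0; 10 even; l₃=4∈[2,6].
(2·2+1)(2·4+1)(2·4+1) = 405
Δ: 2! 2! 6! / 11! → 1/13860
sum: t=0:+1/192 t=1:−1/36 t=2:+1/192 = -5/288
3j²(2 4 4; 0 0 0) = Δ·Π!·Σ² = 20/693  (sign -1)
sum: t=1:−1/720 t=2:+1/480 = 1/1440
3j²(2 4 4; 0 3 -3) = Δ·Π!·Σ² = 7/1980  (sign -1)
combine: 4πI² = 405·20/693·7/1980 = 5/121
take √, sign +1: I = 0.05734392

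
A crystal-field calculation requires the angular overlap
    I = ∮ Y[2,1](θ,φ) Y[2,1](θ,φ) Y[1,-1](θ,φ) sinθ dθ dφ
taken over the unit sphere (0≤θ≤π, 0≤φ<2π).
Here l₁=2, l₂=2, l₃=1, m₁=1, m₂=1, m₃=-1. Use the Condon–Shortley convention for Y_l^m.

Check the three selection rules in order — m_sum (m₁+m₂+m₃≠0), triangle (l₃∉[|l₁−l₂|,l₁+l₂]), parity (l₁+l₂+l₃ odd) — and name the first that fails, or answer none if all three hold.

m₁+m₂+m₃ = 1 + 1 − 1 = 1  ✗
triangle: |2−2|=0 ≤ l₃=1 ≤ 2+2=4
parity: l₁+l₂+l₃ = 5 is odd

m_sum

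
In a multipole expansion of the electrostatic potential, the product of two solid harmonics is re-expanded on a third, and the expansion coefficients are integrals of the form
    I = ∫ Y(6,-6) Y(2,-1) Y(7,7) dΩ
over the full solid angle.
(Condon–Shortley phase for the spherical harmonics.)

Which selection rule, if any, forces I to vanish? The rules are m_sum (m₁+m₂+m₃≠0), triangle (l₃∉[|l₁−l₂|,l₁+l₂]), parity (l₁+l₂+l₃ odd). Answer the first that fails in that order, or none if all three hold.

parity

m₁+m₂+m₃ = -6 − 1 + 7 = 0  ✓
triangle: |6−2|=4 ≤ l₃=7 ≤ 6+2=8  ✓
parity: l₁+l₂+l₃ = 15 is odd  ✗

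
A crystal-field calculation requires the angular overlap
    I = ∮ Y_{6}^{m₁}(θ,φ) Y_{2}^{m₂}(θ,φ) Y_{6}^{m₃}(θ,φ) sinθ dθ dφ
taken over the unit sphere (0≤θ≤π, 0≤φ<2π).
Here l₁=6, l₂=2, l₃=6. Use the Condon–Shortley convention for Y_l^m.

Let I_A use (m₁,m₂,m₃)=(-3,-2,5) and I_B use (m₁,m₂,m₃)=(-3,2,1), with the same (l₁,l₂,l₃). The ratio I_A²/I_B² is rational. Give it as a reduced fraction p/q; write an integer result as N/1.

11/24

Same 6,2,6: normalisation and zero-m 3j drop out of the ratio.
A: Δ: 2! 10! 2! / 15! → 1/90090; sum: t=0:+1/1451520 = 1/1451520; 3j²(6 2 6; -3 -2 5) = Δ·Π!·Σ² = 1/91  (sign -1)
B: Δ: 2! 10! 2! / 15! → 1/90090; sum: t=2:+1/120960 = 1/120960; 3j²(6 2 6; -3 2 1) = Δ·Π!·Σ² = 24/1001  (sign -1)
I_A²/I_B² = (1/91)/(24/1001) = 11/24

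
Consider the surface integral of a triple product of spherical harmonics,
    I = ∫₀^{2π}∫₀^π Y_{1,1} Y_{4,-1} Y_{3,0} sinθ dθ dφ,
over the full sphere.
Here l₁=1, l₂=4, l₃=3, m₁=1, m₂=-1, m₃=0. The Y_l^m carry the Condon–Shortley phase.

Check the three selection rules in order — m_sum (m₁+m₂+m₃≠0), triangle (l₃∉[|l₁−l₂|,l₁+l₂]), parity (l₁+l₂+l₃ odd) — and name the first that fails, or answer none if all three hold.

azimuthal sum: 1 − 1 + 0 = 0  ✓
3 ≤ 3 ≤ 5 (triangle on l)  ✓
L = 1 + 4 + 3 = 8 (even)  ✓

none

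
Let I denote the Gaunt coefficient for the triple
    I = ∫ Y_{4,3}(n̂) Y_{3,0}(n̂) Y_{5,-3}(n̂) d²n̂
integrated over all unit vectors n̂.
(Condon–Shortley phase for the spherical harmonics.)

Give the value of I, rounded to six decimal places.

0.103862

Checks pass: Σm=0; 12 even; l₃=5∈[1,7].
(2·4+1)(2·3+1)(2·5+1) = 693
Δ: 2! 6! 4! / 13! → 1/180180
sum: t=0:+1/576 t=1:−1/144 t=2:+1/576 = -1/288
3j²(4 3 5; 0 0 0) = Δ·Π!·Σ² = 20/1001  (sign +1)
sum: t=0:+1/1440 t=1:−1/2880 = 1/2880
3j²(4 3 5; 3 0 -3) = Δ·Π!·Σ² = 7/715  (sign +1)
combine: 4πI² = 693·20/1001·7/715 = 252/1859
take √, sign +1: I = 0.10386175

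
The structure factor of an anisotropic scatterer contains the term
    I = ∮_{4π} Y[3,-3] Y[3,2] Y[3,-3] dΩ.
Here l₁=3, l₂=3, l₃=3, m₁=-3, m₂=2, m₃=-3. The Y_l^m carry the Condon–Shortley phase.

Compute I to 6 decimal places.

0.000000

-3 + 2 − 3 = -4 ≠ 0: azimuthal integral kills it; I = 0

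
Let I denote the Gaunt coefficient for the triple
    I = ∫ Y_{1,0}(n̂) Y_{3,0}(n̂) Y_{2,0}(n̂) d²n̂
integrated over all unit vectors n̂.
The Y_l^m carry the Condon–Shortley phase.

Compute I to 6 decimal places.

Checks pass: Σm=0; 6 even; l₃=2∈[2,4].
(2·1+1)(2·3+1)(2·2+1) = 105
Δ: 2! 0! 4! / 7! → 1/105
sum: t=1:−1/4 = -1/4
3j²(1 3 2; 0 0 0) = Δ·Π!·Σ² = 3/35  (sign -1)
(m-triple is (0,0,0) — same symbol as above.)
combine: 4πI² = 105·3/35·3/35 = 27/35
take √, sign +1: I = 0.24776670

0.247767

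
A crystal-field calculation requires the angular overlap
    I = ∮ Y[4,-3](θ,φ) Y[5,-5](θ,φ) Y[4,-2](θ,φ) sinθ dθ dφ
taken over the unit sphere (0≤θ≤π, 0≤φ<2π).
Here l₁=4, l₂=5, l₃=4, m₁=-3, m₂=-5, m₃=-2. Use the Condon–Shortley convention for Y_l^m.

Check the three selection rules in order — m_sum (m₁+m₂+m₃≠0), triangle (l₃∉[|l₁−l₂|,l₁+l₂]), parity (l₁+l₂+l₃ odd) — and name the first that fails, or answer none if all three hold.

m_sum

m₁+m₂+m₃ = -3 − 5 − 2 = -10  ✗
triangle: |4−5|=1 ≤ l₃=4 ≤ 4+5=9
parity: l₁+l₂+l₃ = 13 is odd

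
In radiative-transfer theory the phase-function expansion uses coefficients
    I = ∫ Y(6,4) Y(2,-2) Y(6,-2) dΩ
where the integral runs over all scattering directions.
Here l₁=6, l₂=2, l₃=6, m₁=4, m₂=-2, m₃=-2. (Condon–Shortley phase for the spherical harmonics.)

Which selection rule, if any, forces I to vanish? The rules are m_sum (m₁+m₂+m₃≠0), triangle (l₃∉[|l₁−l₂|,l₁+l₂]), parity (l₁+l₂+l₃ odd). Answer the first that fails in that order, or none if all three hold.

Σmᵢ = 0  ✓
l₃∈[|l₁−l₂|,l₁+l₂]=[4,8], have l₃=6  ✓
Σlᵢ = 14 ⇒ even  ✓

none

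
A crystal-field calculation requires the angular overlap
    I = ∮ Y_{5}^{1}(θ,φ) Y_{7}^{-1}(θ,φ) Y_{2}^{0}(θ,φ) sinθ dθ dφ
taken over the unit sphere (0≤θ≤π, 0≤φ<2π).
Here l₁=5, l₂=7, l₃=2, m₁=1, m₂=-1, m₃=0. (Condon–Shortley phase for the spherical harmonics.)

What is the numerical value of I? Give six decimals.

-0.232242

m-sum 0 ✓  L=14 even ✓  2≤2≤12 ✓
Π(2lᵢ+1) = 11×15×5 = 825
triangle coeff Δ(5,7,2) = 1/15015
Σ_t [5,5]: t=5:−1/57600 = -1/57600
(3j)²=21/715 [(5 7 2; 0 0 0)], sign=-1
Σ_t [4,4]: t=4:+1/69120 = 1/69120
(3j)²=4/143 [(5 7 2; 1 -1 0)], sign=+1
⇒ 4πI² = 1260/1859
I = (-1)√(1260/1859/(4π)) = -0.23224194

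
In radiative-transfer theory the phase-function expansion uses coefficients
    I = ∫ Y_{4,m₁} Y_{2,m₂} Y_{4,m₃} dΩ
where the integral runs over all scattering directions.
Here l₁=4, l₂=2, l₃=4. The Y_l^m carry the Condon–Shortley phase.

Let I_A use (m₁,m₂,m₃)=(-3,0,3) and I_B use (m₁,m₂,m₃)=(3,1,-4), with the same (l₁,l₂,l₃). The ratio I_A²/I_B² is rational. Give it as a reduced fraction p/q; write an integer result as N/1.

l's match ⇒ only the (l;m) 3-j factors differ between A and B.
A: triangle coeff Δ(4,2,4) = 1/13860; Σ_t [1,2]: t=1:−1/720 t=2:+1/480 = 1/1440; (3j)²=7/1980 [(4 2 4; -3 0 3)], sign=-1
B: triangle coeff Δ(4,2,4) = 1/13860; Σ_t [1,1]: t=1:−1/1440 = -1/1440; (3j)²=7/165 [(4 2 4; 3 1 -4)], sign=-1
I_A²/I_B² = (7/1980)/(7/165) = 1/12

1/12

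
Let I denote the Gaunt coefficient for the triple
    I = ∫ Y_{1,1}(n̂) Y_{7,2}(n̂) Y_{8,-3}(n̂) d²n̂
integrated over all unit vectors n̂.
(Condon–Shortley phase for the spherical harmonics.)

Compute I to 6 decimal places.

Checks pass: Σm=0; 16 even; l₃=8∈[6,8].
(2·1+1)(2·7+1)(2·8+1) = 765
Δ: 0! 2! 14! / 17! → 1/2040
sum: t=0:+1/25401600 = 1/25401600
3j²(1 7 8; 0 0 0) = Δ·Π!·Σ² = 8/255  (sign +1)
sum: t=0:+1/87091200 = 1/87091200
3j²(1 7 8; 1 2 -3) = Δ·Π!·Σ² = 11/408  (sign -1)
combine: 4πI² = 765·8/255·11/408 = 11/17
take √, sign -1: I = -0.22691696

-0.226917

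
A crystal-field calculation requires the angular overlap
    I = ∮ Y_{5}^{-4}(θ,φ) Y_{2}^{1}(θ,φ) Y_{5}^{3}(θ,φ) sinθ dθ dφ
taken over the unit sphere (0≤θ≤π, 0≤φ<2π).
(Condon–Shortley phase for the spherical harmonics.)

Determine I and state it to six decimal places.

Checks pass: Σm=0; 12 even; l₃=5∈[3,7].
(2·5+1)(2·2+1)(2·5+1) = 605
Δ: 2! 8! 2! / 13! → 1/38610
sum: t=0:+1/2880 t=1:−1/576 t=2:+1/2880 = -1/960
3j²(5 2 5; 0 0 0) = Δ·Π!·Σ² = 10/429  (sign +1)
sum: t=1:−1/80640 t=2:+1/10080 = 1/11520
3j²(5 2 5; -4 1 3) = Δ·Π!·Σ² = 49/1430  (sign +1)
combine: 4πI² = 605·10/429·49/1430 = 245/507
take √, sign +1: I = 0.19609844

0.196098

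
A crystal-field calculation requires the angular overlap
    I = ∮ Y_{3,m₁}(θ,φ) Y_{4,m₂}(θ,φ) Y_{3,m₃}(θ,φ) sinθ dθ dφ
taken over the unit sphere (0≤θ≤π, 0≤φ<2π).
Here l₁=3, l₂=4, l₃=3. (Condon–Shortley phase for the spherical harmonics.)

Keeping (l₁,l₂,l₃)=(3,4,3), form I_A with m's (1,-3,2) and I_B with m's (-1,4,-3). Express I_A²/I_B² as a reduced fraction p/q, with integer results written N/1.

1/3

Shared (l₁,l₂,l₃)=(3,4,3): N and (l;000)² cancel in I_A²/I_B².
A: Δ = 4!·2!·4!/11! = 1/34650; Racah Σ t=0..1: t=0:+1/288 t=1:−1/144 = -1/288; ⇒ 3j(3 4 3; 1 -3 2)² = 1/99, sgn +1
B: Δ = 4!·2!·4!/11! = 1/34650; Racah Σ t=4..4: t=4:+1/1152 = 1/1152; ⇒ 3j(3 4 3; -1 4 -3)² = 1/33, sgn +1
I_A²/I_B² = (1/99)/(1/33) = 1/3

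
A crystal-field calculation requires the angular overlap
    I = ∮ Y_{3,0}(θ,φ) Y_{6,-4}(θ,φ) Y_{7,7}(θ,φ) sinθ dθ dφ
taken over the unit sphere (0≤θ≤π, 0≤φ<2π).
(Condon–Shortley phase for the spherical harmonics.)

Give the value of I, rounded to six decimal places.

m-sum = 0 − 4 + 7 = 3 ≠ 0 ⇒ I = 0

0.000000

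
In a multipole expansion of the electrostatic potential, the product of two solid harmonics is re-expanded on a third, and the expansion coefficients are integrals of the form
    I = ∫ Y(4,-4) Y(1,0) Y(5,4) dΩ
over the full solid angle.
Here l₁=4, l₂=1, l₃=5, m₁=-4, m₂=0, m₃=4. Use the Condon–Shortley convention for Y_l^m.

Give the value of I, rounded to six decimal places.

m-sum 0 ✓  L=10 even ✓  3≤5≤5 ✓
Π(2lᵢ+1) = 9×3×11 = 297
triangle coeff Δ(4,1,5) = 1/495
Σ_t [0,0]: t=0:+1/576 = 1/576
(3j)²=5/99 [(4 1 5; 0 0 0)], sign=-1
Σ_t [0,0]: t=0:+1/40320 = 1/40320
(3j)²=1/55 [(4 1 5; -4 0 4)], sign=-1
⇒ 4πI² = 3/11
I = (+1)√(3/11/(4π)) = 0.14731920

0.147319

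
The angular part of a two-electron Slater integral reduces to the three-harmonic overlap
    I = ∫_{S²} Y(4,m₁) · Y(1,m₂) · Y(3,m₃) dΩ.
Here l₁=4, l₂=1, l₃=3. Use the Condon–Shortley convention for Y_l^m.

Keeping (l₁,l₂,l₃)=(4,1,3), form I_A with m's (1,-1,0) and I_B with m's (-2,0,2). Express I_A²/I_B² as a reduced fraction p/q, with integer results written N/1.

5/6

Same 4,1,3: normalisation and zero-m 3j drop out of the ratio.
A: Δ: 2! 6! 0! / 9! → 1/252; sum: t=0:+1/72 = 1/72; 3j²(4 1 3; 1 -1 0) = Δ·Π!·Σ² = 5/126  (sign -1)
B: Δ: 2! 6! 0! / 9! → 1/252; sum: t=1:−1/120 = -1/120; 3j²(4 1 3; -2 0 2) = Δ·Π!·Σ² = 1/21  (sign +1)
I_A²/I_B² = (5/126)/(1/21) = 5/6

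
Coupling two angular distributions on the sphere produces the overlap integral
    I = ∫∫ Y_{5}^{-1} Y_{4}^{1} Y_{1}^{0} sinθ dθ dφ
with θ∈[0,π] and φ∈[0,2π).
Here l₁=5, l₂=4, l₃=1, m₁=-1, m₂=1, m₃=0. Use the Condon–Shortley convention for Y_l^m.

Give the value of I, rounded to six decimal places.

Checks pass: Σm=0; 10 even; l₃=1∈[1,9].
(2·5+1)(2·4+1)(2·1+1) = 297
Δ: 8! 2! 0! / 11! → 1/495
sum: t=4:+1/576 = 1/576
3j²(5 4 1; 0 0 0) = Δ·Π!·Σ² = 5/99  (sign -1)
sum: t=5:−1/720 = -1/720
3j²(5 4 1; -1 1 0) = Δ·Π!·Σ² = 8/165  (sign +1)
combine: 4πI² = 297·5/99·8/165 = 8/11
take √, sign -1: I = -0.24057125

-0.240571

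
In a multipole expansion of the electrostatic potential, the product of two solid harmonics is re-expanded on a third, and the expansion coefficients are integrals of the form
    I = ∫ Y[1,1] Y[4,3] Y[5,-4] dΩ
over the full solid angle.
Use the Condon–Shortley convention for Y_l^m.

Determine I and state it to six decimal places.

0.294638

Checks pass: Σm=0; 10 even; l₃=5∈[3,5].
(2·1+1)(2·4+1)(2·5+1) = 297
Δ: 0! 2! 8! / 11! → 1/495
sum: t=0:+1/576 = 1/576
3j²(1 4 5; 0 0 0) = Δ·Π!·Σ² = 5/99  (sign -1)
sum: t=0:+1/10080 = 1/10080
3j²(1 4 5; 1 3 -4) = Δ·Π!·Σ² = 4/55  (sign -1)
combine: 4πI² = 297·5/99·4/55 = 12/11
take √, sign +1: I = 0.29463840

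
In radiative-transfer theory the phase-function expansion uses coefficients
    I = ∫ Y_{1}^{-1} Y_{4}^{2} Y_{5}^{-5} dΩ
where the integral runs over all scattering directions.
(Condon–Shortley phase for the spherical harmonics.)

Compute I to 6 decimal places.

0.000000

m-sum = -1 + 2 − 5 = -4 ≠ 0 ⇒ I = 0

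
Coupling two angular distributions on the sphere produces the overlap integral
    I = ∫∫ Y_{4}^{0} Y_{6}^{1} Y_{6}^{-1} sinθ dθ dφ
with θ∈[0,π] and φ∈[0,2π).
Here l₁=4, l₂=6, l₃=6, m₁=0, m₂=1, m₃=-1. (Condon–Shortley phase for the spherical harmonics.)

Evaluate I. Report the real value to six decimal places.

-0.096546

Rules hold: Σm=0, L=16 even, 2≤6≤10.
N = 9·13·13 = 1521
Δ = 4!·4!·8!/17! = 1/15315300
Racah Σ t=0..4: t=0:+1/829440 t=1:−1/25920 t=2:+1/9216 t=3:−1/25920 t=4:+1/829440 = 7/207360
⇒ 3j(4 6 6; 0 0 0)² = 28/2431, sgn +1
Racah Σ t=0..4: t=0:+1/2903040 t=1:−1/51840 t=2:+1/11520 t=3:−1/20736 t=4:+1/414720 = 1/45360
⇒ 3j(4 6 6; 0 1 -1)² = 1024/153153, sgn -1
4πI² = N·(3j₀)²·(3jₘ)² = 4096/34969
I = -1·√(0.117132/4π) = -0.09654581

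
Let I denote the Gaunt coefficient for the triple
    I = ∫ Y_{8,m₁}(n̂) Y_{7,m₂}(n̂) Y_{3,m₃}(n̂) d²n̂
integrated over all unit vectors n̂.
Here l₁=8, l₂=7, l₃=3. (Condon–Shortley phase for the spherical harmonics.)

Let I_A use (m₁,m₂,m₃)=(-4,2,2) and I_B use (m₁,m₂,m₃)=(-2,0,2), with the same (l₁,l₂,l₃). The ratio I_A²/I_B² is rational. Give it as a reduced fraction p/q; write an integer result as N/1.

11/210

Same 8,7,3: normalisation and zero-m 3j drop out of the ratio.
A: Δ: 12! 4! 2! / 19! → 1/5290740; sum: t=8:+1/23224320 t=9:−1/26127360 = 1/209018880; 3j²(8 7 3; -4 2 2) = Δ·Π!·Σ² = 275/1058148  (sign -1)
B: Δ: 12! 4! 2! / 19! → 1/5290740; sum: t=6:+1/12441600 t=7:−1/7257600 = -1/17418240; 3j²(8 7 3; -2 0 2) = Δ·Π!·Σ² = 125/25194  (sign +1)
I_A²/I_B² = (275/1058148)/(125/25194) = 11/210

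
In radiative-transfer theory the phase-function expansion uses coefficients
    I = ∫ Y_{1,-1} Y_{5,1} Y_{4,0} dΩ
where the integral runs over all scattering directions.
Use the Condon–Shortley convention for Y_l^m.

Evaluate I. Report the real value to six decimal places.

-0.190188

m-sum 0 ✓  L=10 even ✓  4≤4≤6 ✓
Π(2lᵢ+1) = 3×11×9 = 297
triangle coeff Δ(1,5,4) = 1/495
Σ_t [1,1]: t=1:−1/576 = -1/576
(3j)²=5/99 [(1 5 4; 0 0 0)], sign=-1
Σ_t [2,2]: t=2:+1/1152 = 1/1152
(3j)²=1/33 [(1 5 4; -1 1 0)], sign=+1
⇒ 4πI² = 5/11
I = (-1)√(5/11/(4π)) = -0.19018827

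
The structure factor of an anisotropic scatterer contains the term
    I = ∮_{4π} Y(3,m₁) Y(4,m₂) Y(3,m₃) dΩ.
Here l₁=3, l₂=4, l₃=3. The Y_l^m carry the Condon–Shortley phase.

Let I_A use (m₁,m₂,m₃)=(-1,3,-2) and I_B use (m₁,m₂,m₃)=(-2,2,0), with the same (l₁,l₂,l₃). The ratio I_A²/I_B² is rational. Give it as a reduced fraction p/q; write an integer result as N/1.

Shared (l₁,l₂,l₃)=(3,4,3): N and (l;000)² cancel in I_A²/I_B².
A: Δ = 4!·2!·4!/11! = 1/34650; Racah Σ t=3..4: t=3:−1/144 t=4:+1/288 = -1/288; ⇒ 3j(3 4 3; -1 3 -2)² = 1/99, sgn +1
B: Δ = 4!·2!·4!/11! = 1/34650; Racah Σ t=3..4: t=3:−1/72 t=4:+1/96 = -1/288; ⇒ 3j(3 4 3; -2 2 0)² = 1/462, sgn +1
I_A²/I_B² = (1/99)/(1/462) = 14/3

14/3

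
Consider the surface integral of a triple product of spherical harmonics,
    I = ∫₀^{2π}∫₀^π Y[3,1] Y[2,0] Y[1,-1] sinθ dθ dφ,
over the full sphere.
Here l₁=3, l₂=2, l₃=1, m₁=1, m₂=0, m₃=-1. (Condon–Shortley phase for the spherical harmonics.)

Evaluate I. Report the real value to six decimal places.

Rules hold: Σm=0, L=6 even, 1≤1≤5.
N = 7·5·3 = 105
Δ = 4!·2!·0!/7! = 1/105
Racah Σ t=2..2: t=2:+1/4 = 1/4
⇒ 3j(3 2 1; 0 0 0)² = 3/35, sgn -1
Racah Σ t=2..2: t=2:+1/8 = 1/8
⇒ 3j(3 2 1; 1 0 -1)² = 2/35, sgn +1
4πI² = N·(3j₀)²·(3jₘ)² = 18/35
I = -1·√(0.514286/4π) = -0.20230066

-0.202301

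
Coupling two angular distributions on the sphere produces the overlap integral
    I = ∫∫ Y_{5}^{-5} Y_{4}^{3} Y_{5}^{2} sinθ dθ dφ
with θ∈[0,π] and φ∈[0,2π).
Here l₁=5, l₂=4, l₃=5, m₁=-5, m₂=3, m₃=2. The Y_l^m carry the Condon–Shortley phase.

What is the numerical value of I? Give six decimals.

m-sum 0 ✓  L=14 even ✓  1≤5≤9 ✓
Π(2lᵢ+1) = 11×9×11 = 1089
triangle coeff Δ(5,4,5) = 1/3153150
Σ_t [0,4]: t=0:+1/69120 t=1:−1/1728 t=2:+1/576 t=3:−1/1728 t=4:+1/69120 = 7/11520
(3j)²=2/143 [(5 4 5; 0 0 0)], sign=-1
Σ_t [4,4]: t=4:+1/103680 = 1/103680
(3j)²=7/429 [(5 4 5; -5 3 2)], sign=-1
⇒ 4πI² = 42/169
I = (+1)√(42/169/(4π)) = 0.14062948

0.140629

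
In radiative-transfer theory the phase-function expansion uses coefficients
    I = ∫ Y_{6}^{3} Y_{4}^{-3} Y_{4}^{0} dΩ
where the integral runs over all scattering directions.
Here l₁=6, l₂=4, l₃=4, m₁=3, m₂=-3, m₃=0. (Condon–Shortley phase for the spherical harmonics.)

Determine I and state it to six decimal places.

0.123195

Rules hold: Σm=0, L=14 even, 2≤4≤10.
N = 13·9·9 = 1053
Δ = 6!·6!·2!/15! = 1/1261260
Racah Σ t=2..4: t=2:+1/4608 t=3:−1/1296 t=4:+1/4608 = -7/20736
⇒ 3j(6 4 4; 0 0 0)² = 20/1287, sgn -1
Racah Σ t=0..1: t=0:+1/25920 t=1:−1/11520 = -1/20736
⇒ 3j(6 4 4; 3 -3 0)² = 5/429, sgn -1
4πI² = N·(3j₀)²·(3jₘ)² = 300/1573
I = +1·√(0.190718/4π) = 0.12319450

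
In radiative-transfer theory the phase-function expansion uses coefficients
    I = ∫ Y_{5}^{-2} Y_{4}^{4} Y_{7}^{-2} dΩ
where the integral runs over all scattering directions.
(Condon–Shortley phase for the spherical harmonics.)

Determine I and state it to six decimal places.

Checks pass: Σm=0; 16 even; l₃=7∈[1,9].
(2·5+1)(2·4+1)(2·7+1) = 1485
Δ: 2! 8! 6! / 17! → 1/6126120
sum: t=0:+1/69120 t=1:−1/20736 t=2:+1/69120 = -1/51840
3j²(5 4 7; 0 0 0) = Δ·Π!·Σ² = 280/21879  (sign +1)
sum: t=2:+1/1036800 = 1/1036800
3j²(5 4 7; -2 4 -2) = Δ·Π!·Σ² = 98/12155  (sign -1)
combine: 4πI² = 1485·280/21879·98/12155 = 82320/537251
take √, sign -1: I = -0.11042290

-0.110423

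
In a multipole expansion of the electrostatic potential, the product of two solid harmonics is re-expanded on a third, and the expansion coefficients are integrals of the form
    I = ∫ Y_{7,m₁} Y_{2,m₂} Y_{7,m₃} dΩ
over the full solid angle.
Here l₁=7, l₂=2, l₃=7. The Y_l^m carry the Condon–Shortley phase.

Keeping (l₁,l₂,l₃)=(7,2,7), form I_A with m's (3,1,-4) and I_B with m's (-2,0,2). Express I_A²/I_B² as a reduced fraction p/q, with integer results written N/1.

147/88

l's match ⇒ only the (l;m) 3-j factors differ between A and B.
A: triangle coeff Δ(7,2,7) = 1/185640; Σ_t [1,2]: t=1:−1/4354560 t=2:+1/14515200 = -1/6220800; (3j)²=77/4420 [(7 2 7; 3 1 -4)], sign=+1
B: triangle coeff Δ(7,2,7) = 1/185640; Σ_t [0,2]: t=0:+1/8709120 t=1:−1/967680 t=2:+1/2419200 = -11/21772800; (3j)²=242/23205 [(7 2 7; -2 0 2)], sign=+1
I_A²/I_B² = (77/4420)/(242/23205) = 147/88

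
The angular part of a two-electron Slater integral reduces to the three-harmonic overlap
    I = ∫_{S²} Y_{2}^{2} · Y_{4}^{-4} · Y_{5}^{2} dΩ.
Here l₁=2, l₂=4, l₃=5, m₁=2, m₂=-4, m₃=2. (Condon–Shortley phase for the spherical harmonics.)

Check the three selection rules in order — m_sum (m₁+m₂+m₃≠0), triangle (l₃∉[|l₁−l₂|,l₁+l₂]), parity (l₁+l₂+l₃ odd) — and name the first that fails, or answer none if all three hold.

parity

azimuthal sum: 2 − 4 + 2 = 0  ✓
2 ≤ 5 ≤ 6 (triangle on l)  ✓
L = 2 + 4 + 5 = 11 (odd)  ✗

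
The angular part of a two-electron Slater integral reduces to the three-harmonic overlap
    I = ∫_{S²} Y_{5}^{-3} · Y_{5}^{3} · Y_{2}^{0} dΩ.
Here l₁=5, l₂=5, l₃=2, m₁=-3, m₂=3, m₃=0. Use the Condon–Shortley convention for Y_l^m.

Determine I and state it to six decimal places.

-0.016174

Checks pass: Σm=0; 12 even; l₃=2∈[0,10].
(2·5+1)(2·5+1)(2·2+1) = 605
Δ: 8! 2! 2! / 13! → 1/38610
sum: t=3:−1/2880 t=4:+1/576 t=5:−1/2880 = 1/960
3j²(5 5 2; 0 0 0) = Δ·Π!·Σ² = 10/429  (sign +1)
sum: t=6:+1/5760 t=7:−1/5040 t=8:+1/161280 = -1/53760
3j²(5 5 2; -3 3 0) = Δ·Π!·Σ² = 1/4290  (sign -1)
combine: 4πI² = 605·10/429·1/4290 = 5/1521
take √, sign -1: I = -0.01617393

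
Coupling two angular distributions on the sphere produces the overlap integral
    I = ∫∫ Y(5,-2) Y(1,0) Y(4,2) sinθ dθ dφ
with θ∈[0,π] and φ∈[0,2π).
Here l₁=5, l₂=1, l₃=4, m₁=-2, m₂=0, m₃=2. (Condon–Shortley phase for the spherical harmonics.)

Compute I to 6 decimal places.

Checks pass: Σm=0; 10 even; l₃=4∈[4,6].
(2·5+1)(2·1+1)(2·4+1) = 297
Δ: 2! 8! 0! / 11! → 1/495
sum: t=1:−1/576 = -1/576
3j²(5 1 4; 0 0 0) = Δ·Π!·Σ² = 5/99  (sign -1)
sum: t=1:−1/1440 = -1/1440
3j²(5 1 4; -2 0 2) = Δ·Π!·Σ² = 7/165  (sign -1)
combine: 4πI² = 297·5/99·7/165 = 7/11
take √, sign +1: I = 0.22503380

0.225034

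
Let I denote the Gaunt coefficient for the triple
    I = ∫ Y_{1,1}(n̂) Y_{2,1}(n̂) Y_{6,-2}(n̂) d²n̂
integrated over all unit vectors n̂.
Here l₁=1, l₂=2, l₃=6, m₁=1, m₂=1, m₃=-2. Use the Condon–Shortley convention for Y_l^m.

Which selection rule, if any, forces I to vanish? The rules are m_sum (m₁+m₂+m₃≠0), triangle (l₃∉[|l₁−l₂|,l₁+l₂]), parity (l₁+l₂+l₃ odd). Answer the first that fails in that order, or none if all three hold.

Σmᵢ = 0  ✓
l₃∈[|l₁−l₂|,l₁+l₂]=[1,3], have l₃=6  ✗
Σlᵢ = 9 ⇒ odd

triangle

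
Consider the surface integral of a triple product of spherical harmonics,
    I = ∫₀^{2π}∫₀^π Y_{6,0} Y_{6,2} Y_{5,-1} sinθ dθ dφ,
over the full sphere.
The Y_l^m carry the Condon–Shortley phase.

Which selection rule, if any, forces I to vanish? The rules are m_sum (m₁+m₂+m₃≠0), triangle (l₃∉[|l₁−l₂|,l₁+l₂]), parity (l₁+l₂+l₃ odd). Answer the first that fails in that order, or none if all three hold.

m_sum

Σmᵢ = 1  ✗
l₃∈[|l₁−l₂|,l₁+l₂]=[0,12], have l₃=5
Σlᵢ = 17 ⇒ odd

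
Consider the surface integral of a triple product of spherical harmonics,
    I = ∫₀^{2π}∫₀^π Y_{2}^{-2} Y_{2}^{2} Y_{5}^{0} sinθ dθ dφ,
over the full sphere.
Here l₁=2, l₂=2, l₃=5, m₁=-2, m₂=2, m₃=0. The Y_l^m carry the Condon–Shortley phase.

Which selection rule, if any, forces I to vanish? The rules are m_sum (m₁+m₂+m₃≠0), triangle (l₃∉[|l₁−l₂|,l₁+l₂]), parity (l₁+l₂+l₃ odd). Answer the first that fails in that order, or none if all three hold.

azimuthal sum: -2 + 2 + 0 = 0  ✓
0 ≤ 5 ≤ 4 (triangle on l)  ✗
L = 2 + 2 + 5 = 9 (odd)

triangle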